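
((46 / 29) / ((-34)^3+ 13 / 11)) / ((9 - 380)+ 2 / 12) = 132 / 1212876425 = 0.00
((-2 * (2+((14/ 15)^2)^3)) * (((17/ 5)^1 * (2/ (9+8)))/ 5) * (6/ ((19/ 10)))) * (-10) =13.45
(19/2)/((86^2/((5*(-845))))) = -80275/14792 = -5.43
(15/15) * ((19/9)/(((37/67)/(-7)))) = -8911/333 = -26.76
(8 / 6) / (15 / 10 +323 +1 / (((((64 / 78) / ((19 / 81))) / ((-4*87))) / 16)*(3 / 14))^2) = 1944 / 80452309313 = 0.00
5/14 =0.36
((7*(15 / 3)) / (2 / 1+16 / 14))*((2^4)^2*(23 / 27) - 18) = 661745 / 297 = 2228.10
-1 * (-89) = 89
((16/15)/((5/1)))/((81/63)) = 112/675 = 0.17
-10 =-10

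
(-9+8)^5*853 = -853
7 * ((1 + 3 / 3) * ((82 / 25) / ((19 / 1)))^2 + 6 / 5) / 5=1.76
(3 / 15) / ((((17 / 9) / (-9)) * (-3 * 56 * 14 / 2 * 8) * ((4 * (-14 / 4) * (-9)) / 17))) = 3 / 219520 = 0.00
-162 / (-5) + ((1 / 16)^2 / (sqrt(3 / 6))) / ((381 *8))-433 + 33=-1838 / 5 + sqrt(2) / 780288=-367.60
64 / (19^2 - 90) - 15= -4001 / 271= -14.76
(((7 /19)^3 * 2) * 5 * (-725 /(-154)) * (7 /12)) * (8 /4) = 1243375 /452694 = 2.75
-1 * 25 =-25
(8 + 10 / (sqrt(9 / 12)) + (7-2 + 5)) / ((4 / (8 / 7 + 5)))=45.38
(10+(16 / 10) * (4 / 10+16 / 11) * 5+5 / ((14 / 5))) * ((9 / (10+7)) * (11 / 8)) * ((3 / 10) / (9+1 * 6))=184491 / 476000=0.39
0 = 0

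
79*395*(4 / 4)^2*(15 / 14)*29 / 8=13574175 / 112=121197.99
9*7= 63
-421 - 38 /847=-356625 /847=-421.04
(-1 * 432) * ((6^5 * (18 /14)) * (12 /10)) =-181398528 /35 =-5182815.09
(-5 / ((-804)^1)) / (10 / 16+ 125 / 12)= 2 / 3551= 0.00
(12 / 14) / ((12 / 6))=3 / 7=0.43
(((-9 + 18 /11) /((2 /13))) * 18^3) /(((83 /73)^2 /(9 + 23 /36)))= -157720659759 /75779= -2081324.11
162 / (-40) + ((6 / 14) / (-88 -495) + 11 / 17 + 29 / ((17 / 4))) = 4745183 / 1387540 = 3.42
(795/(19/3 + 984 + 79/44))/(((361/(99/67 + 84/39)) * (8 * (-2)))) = -82981305/164712792764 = -0.00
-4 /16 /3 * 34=-17 /6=-2.83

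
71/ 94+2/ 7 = 685/ 658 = 1.04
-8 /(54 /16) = -64 /27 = -2.37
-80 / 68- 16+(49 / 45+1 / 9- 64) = -79.98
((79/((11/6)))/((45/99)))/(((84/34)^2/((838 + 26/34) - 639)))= 760138/245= 3102.60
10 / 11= 0.91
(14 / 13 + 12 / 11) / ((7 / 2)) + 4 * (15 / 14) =4910 / 1001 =4.91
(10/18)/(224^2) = 5/451584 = 0.00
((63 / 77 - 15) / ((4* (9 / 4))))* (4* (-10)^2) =-20800 / 33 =-630.30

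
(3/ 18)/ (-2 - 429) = -1/ 2586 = -0.00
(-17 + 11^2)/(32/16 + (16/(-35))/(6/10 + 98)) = 179452/3443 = 52.12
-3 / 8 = -0.38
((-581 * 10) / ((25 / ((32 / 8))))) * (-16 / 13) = 1144.12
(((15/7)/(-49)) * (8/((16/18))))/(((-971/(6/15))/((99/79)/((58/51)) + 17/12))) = 623169/1526048846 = 0.00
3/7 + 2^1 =17/7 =2.43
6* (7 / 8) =21 / 4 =5.25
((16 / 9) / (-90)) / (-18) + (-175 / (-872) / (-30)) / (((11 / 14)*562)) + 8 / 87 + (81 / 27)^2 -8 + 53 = 30823530113249 / 569824366320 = 54.09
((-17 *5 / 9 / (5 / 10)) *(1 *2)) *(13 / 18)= -2210 / 81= -27.28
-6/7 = -0.86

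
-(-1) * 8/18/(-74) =-2/333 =-0.01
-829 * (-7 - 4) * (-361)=-3291959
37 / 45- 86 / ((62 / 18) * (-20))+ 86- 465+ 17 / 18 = -174833 / 465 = -375.98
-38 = -38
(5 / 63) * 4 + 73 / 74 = 6079 / 4662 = 1.30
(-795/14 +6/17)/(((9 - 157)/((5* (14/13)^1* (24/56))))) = 5445/6188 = 0.88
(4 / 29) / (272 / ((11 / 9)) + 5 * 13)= 44 / 91727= 0.00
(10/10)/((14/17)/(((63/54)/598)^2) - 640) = 119/25671328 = 0.00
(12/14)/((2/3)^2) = 27/14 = 1.93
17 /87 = 0.20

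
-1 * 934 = -934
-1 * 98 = -98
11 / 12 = 0.92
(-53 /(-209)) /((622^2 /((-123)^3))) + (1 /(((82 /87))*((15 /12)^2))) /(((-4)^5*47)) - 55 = -7007895728467543 /124651858249600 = -56.22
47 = 47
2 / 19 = 0.11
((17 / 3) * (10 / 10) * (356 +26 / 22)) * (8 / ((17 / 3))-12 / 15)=204308 / 165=1238.23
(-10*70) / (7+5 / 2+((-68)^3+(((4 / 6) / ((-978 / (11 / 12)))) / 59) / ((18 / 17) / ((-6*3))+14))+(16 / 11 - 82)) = 1895406836400 / 851587460606579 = 0.00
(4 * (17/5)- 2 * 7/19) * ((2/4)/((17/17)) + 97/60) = 77597/2850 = 27.23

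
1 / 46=0.02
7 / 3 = 2.33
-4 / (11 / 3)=-12 / 11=-1.09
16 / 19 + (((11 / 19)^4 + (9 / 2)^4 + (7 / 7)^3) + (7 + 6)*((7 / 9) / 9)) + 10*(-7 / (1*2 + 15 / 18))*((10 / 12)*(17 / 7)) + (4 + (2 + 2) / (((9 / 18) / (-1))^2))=64710888433 / 168896016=383.14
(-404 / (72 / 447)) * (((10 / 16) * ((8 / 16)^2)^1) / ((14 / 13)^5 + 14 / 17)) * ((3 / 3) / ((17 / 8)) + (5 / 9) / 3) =-240266299351 / 2124123264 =-113.11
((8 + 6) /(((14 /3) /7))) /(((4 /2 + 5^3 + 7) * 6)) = 7 /268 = 0.03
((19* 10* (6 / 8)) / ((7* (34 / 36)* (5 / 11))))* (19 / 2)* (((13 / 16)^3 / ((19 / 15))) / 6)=61988355 / 1949696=31.79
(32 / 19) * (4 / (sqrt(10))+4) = 64 * sqrt(10) / 95+128 / 19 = 8.87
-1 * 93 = -93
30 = 30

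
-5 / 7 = -0.71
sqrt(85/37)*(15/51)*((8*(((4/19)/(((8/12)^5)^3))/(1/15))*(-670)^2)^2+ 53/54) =78764978055226568340755610095*sqrt(3145)/401792237568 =10993650827591379974.77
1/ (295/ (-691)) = -691/ 295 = -2.34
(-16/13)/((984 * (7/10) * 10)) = -2/11193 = -0.00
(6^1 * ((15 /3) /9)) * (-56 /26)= -280 /39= -7.18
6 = 6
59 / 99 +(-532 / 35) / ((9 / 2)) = -153 / 55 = -2.78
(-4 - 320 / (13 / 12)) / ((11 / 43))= -167356 / 143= -1170.32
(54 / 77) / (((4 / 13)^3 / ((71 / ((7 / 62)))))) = 130561119 / 8624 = 15139.28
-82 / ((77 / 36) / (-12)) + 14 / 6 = 106811 / 231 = 462.39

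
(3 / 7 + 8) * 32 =1888 / 7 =269.71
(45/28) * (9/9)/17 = 45/476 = 0.09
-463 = -463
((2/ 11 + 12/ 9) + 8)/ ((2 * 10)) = 157/ 330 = 0.48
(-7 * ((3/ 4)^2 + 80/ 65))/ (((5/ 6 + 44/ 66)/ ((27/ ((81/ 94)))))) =-122717/ 468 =-262.22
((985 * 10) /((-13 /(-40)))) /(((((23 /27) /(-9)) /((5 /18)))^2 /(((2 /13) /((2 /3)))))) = 60239.68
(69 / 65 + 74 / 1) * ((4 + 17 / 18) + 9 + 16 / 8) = 1400273 / 1170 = 1196.81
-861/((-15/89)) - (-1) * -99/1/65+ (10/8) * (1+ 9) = 133109/26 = 5119.58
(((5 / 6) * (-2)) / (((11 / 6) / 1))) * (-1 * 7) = 6.36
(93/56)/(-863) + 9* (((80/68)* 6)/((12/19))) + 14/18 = 749504723/7394184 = 101.36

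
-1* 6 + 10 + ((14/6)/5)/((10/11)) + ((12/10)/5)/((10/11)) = 3583/750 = 4.78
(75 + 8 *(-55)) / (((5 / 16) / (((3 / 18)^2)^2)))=-73 / 81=-0.90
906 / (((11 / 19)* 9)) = 5738 / 33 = 173.88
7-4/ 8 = 13/ 2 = 6.50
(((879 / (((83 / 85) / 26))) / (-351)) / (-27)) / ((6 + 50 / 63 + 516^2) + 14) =174335 / 18796878279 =0.00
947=947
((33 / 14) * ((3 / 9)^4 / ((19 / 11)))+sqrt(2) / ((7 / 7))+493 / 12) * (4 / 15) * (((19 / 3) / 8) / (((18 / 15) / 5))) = 95 * sqrt(2) / 108+2951815 / 81648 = 37.40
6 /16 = 3 /8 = 0.38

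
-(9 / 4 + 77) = -317 / 4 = -79.25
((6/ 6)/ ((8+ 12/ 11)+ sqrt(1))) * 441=1617/ 37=43.70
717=717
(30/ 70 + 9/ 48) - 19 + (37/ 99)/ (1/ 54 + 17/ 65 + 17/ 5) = -18.28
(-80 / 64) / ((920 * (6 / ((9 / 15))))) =-1 / 7360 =-0.00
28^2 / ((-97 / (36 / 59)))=-28224 / 5723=-4.93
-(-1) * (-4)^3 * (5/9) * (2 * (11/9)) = -7040/81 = -86.91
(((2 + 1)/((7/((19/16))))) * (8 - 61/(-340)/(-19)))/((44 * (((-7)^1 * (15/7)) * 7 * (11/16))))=-0.00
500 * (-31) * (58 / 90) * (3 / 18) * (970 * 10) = -436015000 / 27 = -16148703.70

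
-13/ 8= -1.62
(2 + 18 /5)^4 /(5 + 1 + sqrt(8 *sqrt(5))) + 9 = 9 + 614656 /(625 *(2 *sqrt(2) *5^(1 /4) + 6)) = 105.14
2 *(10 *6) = 120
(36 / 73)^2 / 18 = 0.01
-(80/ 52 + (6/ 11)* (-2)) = -64/ 143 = -0.45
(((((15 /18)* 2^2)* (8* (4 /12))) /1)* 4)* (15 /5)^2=320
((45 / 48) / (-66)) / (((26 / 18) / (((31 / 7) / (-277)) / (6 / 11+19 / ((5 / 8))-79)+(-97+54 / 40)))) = 29410992903 / 31267972736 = 0.94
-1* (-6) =6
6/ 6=1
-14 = -14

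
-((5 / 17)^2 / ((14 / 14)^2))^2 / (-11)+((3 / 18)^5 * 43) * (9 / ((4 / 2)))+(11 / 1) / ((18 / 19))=18474004217 / 1587567168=11.64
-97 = -97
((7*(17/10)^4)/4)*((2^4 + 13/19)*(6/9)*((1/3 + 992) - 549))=1297331693/18000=72073.98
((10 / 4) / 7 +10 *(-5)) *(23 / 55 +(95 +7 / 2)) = -1512459 / 308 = -4910.58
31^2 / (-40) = -961 / 40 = -24.02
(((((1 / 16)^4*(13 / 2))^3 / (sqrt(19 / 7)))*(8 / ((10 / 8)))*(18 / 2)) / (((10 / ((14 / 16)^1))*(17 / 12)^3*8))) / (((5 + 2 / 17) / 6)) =3737097*sqrt(133) / 280136211352675942400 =0.00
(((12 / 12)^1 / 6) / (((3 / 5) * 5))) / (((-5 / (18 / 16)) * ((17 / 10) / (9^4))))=-6561 / 136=-48.24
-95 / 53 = -1.79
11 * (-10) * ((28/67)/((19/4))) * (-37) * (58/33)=2403520/3819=629.36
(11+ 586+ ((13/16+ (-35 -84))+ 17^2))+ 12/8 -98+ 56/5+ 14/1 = 55721/80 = 696.51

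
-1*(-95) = 95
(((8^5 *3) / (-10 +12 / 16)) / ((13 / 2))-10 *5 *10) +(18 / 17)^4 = -85719894116 / 40173601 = -2133.74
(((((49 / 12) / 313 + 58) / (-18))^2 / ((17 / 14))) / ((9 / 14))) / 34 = 2326476027841 / 5944379584032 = 0.39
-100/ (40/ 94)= -235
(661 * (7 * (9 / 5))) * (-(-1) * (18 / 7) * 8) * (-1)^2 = 856656 / 5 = 171331.20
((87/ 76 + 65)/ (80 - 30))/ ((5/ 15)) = 15081/ 3800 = 3.97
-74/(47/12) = -888/47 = -18.89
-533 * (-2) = 1066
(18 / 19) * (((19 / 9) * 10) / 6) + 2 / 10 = 53 / 15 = 3.53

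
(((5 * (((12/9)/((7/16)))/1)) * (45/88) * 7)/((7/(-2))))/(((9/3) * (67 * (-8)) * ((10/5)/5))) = 125/5159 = 0.02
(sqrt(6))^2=6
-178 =-178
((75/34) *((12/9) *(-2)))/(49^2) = -100/40817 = -0.00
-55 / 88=-5 / 8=-0.62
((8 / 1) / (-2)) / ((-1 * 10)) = 2 / 5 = 0.40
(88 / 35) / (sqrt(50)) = 44*sqrt(2) / 175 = 0.36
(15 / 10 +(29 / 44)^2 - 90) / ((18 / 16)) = -170495 / 2178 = -78.28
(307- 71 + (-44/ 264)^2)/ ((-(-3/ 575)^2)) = -2809320625/ 324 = -8670742.67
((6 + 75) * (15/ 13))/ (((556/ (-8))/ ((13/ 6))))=-405/ 139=-2.91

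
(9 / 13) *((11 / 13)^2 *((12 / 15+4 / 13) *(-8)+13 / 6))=-947793 / 285610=-3.32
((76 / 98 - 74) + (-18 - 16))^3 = -145034127064 / 117649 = -1232769.74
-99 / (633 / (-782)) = 25806 / 211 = 122.30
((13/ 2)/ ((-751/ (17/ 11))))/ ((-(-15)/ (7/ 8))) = -1547/ 1982640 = -0.00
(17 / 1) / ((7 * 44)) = 17 / 308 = 0.06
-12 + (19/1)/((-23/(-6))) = -162/23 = -7.04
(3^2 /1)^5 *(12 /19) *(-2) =-1417176 /19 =-74588.21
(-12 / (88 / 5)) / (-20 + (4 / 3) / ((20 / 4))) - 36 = -234207 / 6512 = -35.97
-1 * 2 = -2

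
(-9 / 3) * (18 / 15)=-18 / 5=-3.60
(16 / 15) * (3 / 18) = 0.18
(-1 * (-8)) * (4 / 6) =16 / 3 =5.33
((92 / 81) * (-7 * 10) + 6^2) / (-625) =3524 / 50625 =0.07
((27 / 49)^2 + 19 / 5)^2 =2426941696 / 144120025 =16.84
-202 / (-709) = 202 / 709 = 0.28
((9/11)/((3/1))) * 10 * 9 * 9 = 2430/11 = 220.91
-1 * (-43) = 43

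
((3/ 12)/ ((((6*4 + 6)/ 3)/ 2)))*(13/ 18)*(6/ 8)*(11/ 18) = 143/ 8640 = 0.02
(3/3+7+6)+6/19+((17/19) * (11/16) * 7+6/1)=7485/304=24.62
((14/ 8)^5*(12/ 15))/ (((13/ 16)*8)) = 16807/ 8320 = 2.02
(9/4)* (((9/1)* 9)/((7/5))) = 3645/28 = 130.18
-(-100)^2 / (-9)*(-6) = -20000 / 3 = -6666.67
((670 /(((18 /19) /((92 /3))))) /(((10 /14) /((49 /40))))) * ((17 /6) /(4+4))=170725849 /12960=13173.29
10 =10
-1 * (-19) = 19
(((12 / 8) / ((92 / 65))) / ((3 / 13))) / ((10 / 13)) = 5.97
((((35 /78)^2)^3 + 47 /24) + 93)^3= 9781694451910544859654549114474787120129 /11420966257169880253255495209713664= 856468.20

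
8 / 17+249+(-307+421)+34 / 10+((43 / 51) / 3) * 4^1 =281516 / 765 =367.99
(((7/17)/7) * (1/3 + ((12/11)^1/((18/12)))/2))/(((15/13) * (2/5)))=299/3366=0.09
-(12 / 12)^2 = -1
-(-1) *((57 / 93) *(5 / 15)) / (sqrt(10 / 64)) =76 *sqrt(10) / 465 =0.52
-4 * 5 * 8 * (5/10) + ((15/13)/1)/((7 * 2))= -14545/182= -79.92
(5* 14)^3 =343000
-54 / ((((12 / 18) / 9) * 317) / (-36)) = 26244 / 317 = 82.79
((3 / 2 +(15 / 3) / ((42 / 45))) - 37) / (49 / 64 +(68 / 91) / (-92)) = -4037696 / 101469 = -39.79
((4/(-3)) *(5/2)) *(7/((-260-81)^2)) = -70/348843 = -0.00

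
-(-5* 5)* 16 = 400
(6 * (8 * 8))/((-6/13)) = -832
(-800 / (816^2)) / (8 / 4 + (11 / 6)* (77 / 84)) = -5 / 15317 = -0.00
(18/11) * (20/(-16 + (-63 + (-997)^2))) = 12/364441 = 0.00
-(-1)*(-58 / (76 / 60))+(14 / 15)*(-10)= -3142 / 57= -55.12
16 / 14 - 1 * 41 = -279 / 7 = -39.86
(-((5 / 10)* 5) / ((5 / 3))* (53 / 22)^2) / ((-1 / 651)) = 5485977 / 968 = 5667.33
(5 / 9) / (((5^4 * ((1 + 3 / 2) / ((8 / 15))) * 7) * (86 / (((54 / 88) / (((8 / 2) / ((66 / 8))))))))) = 3 / 7525000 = 0.00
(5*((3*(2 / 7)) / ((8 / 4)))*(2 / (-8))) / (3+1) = -15 / 112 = -0.13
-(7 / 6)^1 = -1.17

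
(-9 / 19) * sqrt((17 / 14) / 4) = -9 * sqrt(238) / 532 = -0.26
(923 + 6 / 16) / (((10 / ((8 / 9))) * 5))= 7387 / 450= 16.42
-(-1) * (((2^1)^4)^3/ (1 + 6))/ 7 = 83.59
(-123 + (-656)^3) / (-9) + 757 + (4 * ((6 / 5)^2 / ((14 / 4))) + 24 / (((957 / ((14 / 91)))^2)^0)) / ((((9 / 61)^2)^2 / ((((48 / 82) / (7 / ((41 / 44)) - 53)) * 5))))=1492470897520712 / 47585475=31364001.25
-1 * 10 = -10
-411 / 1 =-411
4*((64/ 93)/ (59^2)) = 256/ 323733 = 0.00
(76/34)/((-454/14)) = -266/3859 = -0.07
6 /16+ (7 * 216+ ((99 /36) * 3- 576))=7557 /8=944.62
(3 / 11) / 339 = 1 / 1243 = 0.00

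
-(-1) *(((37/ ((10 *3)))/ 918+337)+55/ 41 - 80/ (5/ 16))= 92976557/ 1129140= 82.34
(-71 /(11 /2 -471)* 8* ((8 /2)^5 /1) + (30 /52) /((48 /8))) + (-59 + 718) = 92397891 /48412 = 1908.57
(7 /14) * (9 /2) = 9 /4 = 2.25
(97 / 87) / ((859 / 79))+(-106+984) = 65623237 / 74733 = 878.10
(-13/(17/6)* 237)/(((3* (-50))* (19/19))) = 7.25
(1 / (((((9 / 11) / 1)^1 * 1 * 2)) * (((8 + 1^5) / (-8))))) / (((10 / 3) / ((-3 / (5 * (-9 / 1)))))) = -22 / 2025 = -0.01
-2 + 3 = 1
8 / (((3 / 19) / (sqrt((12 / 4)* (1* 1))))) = 152* sqrt(3) / 3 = 87.76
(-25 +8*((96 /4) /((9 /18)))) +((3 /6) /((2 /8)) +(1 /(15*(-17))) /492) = 45291059 /125460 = 361.00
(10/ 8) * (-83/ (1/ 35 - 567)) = 14525/ 79376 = 0.18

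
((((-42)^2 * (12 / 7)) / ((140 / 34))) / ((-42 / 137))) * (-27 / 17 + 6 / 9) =77268 / 35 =2207.66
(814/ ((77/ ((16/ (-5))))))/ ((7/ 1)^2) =-1184/ 1715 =-0.69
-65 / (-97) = 65 / 97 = 0.67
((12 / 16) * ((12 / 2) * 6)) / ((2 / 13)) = 351 / 2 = 175.50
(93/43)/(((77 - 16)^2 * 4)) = 93/640012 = 0.00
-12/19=-0.63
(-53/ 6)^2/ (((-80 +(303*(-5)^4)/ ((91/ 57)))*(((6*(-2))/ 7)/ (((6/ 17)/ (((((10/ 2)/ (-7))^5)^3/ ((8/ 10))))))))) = 8494968479270838019/ 503669902038574218750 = 0.02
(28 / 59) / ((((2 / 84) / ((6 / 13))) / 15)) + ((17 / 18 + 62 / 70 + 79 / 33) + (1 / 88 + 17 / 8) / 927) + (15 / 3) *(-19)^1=1436171291 / 30415385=47.22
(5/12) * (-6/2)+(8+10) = 67/4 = 16.75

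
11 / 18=0.61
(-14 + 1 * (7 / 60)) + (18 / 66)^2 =-100253 / 7260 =-13.81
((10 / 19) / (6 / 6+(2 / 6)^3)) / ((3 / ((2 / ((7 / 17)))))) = 765 / 931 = 0.82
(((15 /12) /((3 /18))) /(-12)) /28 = -5 /224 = -0.02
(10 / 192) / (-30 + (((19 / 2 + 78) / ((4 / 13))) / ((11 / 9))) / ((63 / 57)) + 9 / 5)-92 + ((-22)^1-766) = -847091245 / 962604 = -880.00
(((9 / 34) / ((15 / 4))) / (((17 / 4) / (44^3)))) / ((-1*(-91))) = 15.55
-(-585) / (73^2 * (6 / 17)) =3315 / 10658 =0.31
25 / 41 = 0.61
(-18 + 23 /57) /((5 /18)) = -6018 /95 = -63.35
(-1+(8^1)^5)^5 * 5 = 188865838036335555543035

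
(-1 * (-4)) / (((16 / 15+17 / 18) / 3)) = 1080 / 181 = 5.97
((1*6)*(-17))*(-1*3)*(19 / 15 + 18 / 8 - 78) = -227919 / 10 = -22791.90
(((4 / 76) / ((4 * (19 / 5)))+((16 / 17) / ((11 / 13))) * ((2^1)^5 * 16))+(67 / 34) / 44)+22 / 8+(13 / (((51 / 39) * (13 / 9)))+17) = 321969467 / 540056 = 596.18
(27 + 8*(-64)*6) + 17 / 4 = -12163 / 4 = -3040.75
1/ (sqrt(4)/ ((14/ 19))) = 7/ 19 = 0.37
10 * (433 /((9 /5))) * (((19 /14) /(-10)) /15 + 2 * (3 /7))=771173 /378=2040.14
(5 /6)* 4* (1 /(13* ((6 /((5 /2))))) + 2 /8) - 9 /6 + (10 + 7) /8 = 1465 /936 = 1.57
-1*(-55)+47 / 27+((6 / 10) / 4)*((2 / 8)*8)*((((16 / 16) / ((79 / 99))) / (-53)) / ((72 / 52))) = 128278097 / 2260980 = 56.74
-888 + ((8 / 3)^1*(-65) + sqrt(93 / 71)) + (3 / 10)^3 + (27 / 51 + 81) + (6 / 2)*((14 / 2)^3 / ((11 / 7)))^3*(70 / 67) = sqrt(6603) / 71 + 148235729870816729 / 4548027000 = 32593415.80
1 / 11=0.09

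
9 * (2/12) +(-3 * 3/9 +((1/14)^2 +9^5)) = 11573703/196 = 59049.51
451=451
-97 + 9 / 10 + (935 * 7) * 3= 195389 / 10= 19538.90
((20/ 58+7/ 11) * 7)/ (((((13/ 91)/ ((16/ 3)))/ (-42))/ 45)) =-154596960/ 319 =-484629.97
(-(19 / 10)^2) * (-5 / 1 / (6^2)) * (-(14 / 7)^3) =-361 / 90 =-4.01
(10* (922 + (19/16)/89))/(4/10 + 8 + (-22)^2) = 32823675/1752944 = 18.72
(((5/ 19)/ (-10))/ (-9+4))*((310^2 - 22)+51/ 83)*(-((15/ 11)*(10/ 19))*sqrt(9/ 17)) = -358853625*sqrt(17)/ 5603081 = -264.07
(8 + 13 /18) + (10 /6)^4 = 2663 /162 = 16.44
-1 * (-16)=16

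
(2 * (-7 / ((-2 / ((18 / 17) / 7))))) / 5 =18 / 85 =0.21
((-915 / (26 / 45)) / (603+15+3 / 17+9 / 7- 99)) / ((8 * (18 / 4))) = -36295 / 429416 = -0.08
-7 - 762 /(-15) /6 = 1.47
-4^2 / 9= -16 / 9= -1.78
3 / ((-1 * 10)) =-3 / 10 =-0.30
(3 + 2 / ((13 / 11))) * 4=244 / 13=18.77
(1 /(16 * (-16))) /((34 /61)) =-61 /8704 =-0.01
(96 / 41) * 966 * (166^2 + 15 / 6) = 2555665056 / 41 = 62333294.05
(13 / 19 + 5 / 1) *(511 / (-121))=-55188 / 2299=-24.01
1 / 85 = 0.01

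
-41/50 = -0.82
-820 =-820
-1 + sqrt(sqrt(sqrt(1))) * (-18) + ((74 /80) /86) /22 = -1437883 /75680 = -19.00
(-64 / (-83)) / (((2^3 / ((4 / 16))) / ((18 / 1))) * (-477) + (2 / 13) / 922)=-0.00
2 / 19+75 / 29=1483 / 551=2.69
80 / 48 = 5 / 3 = 1.67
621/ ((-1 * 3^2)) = -69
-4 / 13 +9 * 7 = 62.69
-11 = -11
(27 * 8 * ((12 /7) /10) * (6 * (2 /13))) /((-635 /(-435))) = 23.41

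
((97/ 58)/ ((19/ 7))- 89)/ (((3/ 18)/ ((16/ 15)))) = -1558384/ 2755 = -565.66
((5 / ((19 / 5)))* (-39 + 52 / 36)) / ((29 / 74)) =-126.09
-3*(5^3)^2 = -46875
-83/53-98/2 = -2680/53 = -50.57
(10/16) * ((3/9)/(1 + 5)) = 5/144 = 0.03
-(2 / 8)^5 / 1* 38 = -19 / 512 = -0.04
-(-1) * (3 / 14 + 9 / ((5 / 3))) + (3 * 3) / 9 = 463 / 70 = 6.61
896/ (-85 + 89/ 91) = -40768/ 3823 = -10.66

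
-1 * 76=-76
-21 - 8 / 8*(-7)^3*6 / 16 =861 / 8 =107.62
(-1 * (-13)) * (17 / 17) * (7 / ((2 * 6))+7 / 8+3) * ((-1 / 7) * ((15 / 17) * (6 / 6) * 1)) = -6955 / 952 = -7.31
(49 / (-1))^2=2401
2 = 2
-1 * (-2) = 2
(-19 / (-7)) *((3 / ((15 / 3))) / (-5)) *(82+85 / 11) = -8037 / 275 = -29.23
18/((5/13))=234/5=46.80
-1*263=-263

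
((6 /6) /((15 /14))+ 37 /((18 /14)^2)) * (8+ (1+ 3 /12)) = 349391 /1620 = 215.67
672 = 672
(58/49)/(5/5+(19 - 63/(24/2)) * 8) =58/5439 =0.01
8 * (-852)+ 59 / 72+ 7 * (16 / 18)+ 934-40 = -141959 / 24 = -5914.96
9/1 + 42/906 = 9.05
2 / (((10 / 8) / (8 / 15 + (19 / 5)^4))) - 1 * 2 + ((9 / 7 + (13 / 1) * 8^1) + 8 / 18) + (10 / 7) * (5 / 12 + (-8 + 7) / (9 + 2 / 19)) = 29879853389 / 68118750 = 438.64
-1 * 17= -17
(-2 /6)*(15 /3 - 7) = 2 /3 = 0.67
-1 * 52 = -52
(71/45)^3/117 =357911/10661625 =0.03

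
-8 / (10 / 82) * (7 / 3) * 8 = -18368 / 15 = -1224.53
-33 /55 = -3 /5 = -0.60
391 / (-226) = -391 / 226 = -1.73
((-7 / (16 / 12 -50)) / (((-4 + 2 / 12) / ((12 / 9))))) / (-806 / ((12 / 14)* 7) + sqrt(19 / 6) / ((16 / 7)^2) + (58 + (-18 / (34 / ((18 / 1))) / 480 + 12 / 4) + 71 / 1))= 22838860800* sqrt(114) / 77581484307073 + 1684712816640 / 77581484307073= 0.02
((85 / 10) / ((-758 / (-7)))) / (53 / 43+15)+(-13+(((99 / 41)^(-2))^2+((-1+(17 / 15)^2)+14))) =1.32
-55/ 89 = -0.62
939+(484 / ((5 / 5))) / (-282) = 132157 / 141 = 937.28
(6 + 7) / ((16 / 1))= 13 / 16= 0.81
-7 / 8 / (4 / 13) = -91 / 32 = -2.84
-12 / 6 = -2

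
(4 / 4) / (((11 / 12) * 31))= 12 / 341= 0.04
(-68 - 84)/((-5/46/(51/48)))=7429/5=1485.80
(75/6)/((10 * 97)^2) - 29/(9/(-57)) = 41474875/225816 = 183.67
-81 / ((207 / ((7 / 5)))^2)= -49 / 13225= -0.00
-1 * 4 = -4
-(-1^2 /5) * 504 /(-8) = -63 /5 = -12.60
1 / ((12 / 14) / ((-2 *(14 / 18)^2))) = -1.41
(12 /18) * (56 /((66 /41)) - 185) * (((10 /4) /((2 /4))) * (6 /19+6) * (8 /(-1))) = 15862400 /627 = 25298.88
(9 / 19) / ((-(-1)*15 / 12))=36 / 95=0.38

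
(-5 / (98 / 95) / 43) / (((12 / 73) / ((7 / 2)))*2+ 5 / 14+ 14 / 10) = -173375 / 2847159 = -0.06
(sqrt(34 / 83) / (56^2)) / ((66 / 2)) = sqrt(2822) / 8589504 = 0.00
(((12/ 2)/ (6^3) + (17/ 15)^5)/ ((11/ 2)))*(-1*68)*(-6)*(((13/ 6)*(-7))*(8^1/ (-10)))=71332825928/ 41765625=1707.93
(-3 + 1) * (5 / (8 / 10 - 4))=3.12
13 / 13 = 1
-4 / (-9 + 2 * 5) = -4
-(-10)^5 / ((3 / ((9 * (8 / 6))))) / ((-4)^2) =25000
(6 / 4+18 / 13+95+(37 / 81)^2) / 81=16733339 / 13817466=1.21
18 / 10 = 9 / 5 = 1.80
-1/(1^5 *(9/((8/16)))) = -1/18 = -0.06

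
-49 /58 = -0.84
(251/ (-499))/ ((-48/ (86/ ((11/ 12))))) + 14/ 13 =294001/ 142714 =2.06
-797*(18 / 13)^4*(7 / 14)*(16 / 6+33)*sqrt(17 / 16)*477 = -177925935042*sqrt(17) / 28561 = -25685635.09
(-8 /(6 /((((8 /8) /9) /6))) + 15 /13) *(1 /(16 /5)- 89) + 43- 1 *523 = -3258077 /5616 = -580.14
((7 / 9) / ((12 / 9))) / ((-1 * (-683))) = 7 / 8196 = 0.00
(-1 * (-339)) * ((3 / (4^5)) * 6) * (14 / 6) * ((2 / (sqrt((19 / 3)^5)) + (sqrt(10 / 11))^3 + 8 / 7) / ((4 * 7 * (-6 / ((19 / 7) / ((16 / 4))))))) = -6441 / 100352-32205 * sqrt(110) / 6938624-3051 * sqrt(57) / 20701184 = -0.11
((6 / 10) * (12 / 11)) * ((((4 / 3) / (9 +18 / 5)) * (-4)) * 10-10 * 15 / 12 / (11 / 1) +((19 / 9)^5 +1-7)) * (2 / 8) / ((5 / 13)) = 722626307 / 55571670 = 13.00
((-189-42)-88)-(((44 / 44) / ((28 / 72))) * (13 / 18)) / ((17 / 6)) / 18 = -113896 / 357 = -319.04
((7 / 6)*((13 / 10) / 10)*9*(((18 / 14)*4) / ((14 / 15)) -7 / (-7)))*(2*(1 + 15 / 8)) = 286143 / 5600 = 51.10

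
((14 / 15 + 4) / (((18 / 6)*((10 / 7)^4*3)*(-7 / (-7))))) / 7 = 12691 / 675000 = 0.02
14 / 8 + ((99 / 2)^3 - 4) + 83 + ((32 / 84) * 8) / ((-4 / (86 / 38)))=387401551 / 3192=121366.40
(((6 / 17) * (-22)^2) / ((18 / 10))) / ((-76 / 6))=-2420 / 323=-7.49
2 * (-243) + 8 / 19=-9226 / 19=-485.58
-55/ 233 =-0.24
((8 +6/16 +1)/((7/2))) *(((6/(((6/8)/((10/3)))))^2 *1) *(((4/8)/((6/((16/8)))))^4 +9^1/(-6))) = -4857500/1701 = -2855.67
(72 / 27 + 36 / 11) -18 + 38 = 25.94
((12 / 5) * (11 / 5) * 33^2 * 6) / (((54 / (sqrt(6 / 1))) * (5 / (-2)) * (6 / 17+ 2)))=-67881 * sqrt(6) / 625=-266.04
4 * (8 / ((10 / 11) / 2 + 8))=352 / 93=3.78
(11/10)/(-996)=-11/9960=-0.00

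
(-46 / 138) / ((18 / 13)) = -13 / 54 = -0.24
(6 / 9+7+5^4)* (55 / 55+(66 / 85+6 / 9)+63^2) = 2512599.69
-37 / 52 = -0.71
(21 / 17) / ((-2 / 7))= -147 / 34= -4.32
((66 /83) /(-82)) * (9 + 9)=-594 /3403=-0.17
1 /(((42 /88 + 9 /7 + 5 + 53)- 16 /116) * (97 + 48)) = 308 /2662855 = 0.00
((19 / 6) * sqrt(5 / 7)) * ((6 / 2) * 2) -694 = -694 + 19 * sqrt(35) / 7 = -677.94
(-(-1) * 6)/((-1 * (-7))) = 0.86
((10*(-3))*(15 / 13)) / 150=-3 / 13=-0.23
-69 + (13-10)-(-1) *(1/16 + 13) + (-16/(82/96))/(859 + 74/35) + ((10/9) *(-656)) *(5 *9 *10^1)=-6485995419133/19771184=-328052.96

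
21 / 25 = 0.84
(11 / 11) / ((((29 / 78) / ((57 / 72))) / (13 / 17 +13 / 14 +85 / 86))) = 1694667 / 296786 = 5.71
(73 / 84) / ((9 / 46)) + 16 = 7727 / 378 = 20.44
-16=-16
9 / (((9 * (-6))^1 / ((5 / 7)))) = -5 / 42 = -0.12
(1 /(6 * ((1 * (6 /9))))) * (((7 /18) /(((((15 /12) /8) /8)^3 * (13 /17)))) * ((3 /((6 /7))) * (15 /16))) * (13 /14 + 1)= 35094528 /325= 107983.16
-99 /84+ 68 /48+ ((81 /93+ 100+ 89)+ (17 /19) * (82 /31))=2380733 /12369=192.48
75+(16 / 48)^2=676 / 9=75.11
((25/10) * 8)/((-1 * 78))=-10/39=-0.26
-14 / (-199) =14 / 199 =0.07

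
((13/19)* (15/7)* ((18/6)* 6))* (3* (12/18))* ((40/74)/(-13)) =-2.19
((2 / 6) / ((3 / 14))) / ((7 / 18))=4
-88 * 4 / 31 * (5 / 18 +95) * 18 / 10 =-60368 / 31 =-1947.35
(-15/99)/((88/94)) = -235/1452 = -0.16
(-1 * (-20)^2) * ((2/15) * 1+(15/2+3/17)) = -159320/51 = -3123.92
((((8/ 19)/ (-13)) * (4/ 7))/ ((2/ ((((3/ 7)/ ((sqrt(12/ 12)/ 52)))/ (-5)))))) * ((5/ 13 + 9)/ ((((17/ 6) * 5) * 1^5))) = 140544/ 5143775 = 0.03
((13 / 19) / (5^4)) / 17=13 / 201875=0.00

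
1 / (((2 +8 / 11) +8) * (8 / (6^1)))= 33 / 472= 0.07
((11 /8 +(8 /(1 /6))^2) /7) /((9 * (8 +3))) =18443 /5544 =3.33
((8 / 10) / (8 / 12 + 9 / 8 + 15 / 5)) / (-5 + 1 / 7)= -336 / 9775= -0.03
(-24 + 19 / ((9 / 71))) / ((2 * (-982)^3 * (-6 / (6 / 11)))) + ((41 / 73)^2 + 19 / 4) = 460119024502987 / 90834888766896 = 5.07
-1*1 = -1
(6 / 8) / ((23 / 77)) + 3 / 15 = 1247 / 460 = 2.71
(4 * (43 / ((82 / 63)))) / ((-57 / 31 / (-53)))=2967258 / 779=3809.06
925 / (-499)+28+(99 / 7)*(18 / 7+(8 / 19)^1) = 31808355 / 464569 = 68.47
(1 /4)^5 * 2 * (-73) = -73 /512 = -0.14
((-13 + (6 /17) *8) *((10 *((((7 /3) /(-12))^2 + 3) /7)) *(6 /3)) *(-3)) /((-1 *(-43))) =3405505 /552636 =6.16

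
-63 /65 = -0.97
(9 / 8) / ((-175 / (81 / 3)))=-243 / 1400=-0.17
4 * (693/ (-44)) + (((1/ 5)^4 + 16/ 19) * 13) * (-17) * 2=-5176523/ 11875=-435.92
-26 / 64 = -13 / 32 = -0.41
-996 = -996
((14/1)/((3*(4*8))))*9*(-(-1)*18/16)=189/128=1.48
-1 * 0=0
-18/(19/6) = -108/19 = -5.68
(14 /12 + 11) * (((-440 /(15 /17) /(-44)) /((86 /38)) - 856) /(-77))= 4006897 /29799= 134.46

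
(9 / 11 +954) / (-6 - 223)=-4.17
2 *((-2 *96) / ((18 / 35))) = -2240 / 3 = -746.67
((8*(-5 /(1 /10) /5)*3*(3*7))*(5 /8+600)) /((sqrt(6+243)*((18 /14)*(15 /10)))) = -4708900*sqrt(249) /747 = -99471.47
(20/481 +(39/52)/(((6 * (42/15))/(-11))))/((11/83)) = -2009845/592592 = -3.39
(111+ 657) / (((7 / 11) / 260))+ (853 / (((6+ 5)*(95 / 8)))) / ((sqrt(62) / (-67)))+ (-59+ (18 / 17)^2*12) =634690579 / 2023 - 228604*sqrt(62) / 32395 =313681.75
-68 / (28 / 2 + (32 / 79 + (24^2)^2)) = -2686 / 13105721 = -0.00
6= 6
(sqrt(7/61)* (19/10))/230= 19* sqrt(427)/140300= 0.00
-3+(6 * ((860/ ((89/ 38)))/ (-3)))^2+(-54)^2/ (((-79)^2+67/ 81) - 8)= 539264501060824/ 999907435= 539314.42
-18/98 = -0.18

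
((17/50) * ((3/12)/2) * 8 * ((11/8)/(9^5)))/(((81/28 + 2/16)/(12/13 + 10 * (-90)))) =-2549932/1081088775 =-0.00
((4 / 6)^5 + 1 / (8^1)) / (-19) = -499 / 36936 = -0.01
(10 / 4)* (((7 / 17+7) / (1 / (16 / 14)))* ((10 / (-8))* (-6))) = 2700 / 17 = 158.82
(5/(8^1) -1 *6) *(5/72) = -215/576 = -0.37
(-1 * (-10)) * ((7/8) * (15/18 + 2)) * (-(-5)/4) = 2975/96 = 30.99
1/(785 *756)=0.00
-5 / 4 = -1.25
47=47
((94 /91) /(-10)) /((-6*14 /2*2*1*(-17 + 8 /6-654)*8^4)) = -47 /104835727360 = -0.00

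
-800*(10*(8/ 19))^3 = -409600000/ 6859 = -59717.16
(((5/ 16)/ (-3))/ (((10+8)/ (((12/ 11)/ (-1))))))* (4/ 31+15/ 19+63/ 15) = 7537/ 233244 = 0.03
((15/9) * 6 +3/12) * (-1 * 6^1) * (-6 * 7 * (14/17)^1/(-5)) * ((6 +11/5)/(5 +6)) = -1482642/4675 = -317.14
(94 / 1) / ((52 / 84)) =1974 / 13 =151.85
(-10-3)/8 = -13/8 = -1.62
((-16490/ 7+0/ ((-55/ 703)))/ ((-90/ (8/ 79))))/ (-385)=-13192/ 1916145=-0.01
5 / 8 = 0.62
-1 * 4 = -4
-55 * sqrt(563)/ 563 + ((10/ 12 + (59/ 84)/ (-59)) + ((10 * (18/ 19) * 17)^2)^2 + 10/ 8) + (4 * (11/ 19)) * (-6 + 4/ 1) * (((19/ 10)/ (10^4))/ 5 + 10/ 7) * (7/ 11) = 38358689548032020521/ 57015437500 - 55 * sqrt(563)/ 563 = 672777252.93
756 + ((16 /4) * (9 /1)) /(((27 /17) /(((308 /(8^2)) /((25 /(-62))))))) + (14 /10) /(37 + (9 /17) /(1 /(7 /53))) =243241061 /501000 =485.51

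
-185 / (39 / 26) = -370 / 3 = -123.33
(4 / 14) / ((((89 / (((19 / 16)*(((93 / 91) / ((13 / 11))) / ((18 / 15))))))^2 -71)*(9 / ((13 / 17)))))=27285336650 / 12077550119714751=0.00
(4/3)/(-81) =-4/243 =-0.02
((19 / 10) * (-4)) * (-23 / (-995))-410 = -2040624 / 4975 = -410.18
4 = 4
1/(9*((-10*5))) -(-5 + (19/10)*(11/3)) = -443/225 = -1.97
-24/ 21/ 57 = -8/ 399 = -0.02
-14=-14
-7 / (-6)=7 / 6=1.17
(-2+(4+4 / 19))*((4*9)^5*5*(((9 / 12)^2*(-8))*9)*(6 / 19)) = -3085588961280 / 361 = -8547337842.88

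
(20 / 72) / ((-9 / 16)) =-40 / 81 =-0.49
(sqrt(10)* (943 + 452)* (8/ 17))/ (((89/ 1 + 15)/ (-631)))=-880245* sqrt(10)/ 221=-12595.38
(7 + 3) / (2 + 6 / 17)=17 / 4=4.25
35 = 35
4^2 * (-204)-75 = -3339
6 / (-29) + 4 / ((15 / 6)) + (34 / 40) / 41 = 33621 / 23780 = 1.41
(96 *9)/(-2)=-432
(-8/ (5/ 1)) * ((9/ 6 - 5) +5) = -12/ 5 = -2.40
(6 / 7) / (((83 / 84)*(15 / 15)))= 72 / 83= 0.87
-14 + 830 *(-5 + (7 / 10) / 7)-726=-4807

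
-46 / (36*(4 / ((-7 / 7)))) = 23 / 72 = 0.32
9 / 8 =1.12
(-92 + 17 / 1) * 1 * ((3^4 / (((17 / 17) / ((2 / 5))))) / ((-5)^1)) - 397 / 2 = 575 / 2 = 287.50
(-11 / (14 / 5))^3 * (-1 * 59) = 9816125 / 2744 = 3577.31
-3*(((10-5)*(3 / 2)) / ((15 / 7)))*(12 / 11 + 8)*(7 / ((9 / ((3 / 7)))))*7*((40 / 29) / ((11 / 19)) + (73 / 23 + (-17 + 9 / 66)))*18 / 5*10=7317204300 / 80707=90663.81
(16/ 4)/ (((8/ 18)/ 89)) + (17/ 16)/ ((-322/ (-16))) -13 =253753/ 322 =788.05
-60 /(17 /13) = -780 /17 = -45.88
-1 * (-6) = 6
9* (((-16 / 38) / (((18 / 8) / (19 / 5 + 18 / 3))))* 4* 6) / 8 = -4704 / 95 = -49.52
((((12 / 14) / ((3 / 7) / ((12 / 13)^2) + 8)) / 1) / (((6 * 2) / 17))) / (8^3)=51 / 182848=0.00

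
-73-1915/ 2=-2061/ 2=-1030.50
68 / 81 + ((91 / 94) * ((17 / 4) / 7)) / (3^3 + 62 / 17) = 13625245 / 15867576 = 0.86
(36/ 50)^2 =324/ 625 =0.52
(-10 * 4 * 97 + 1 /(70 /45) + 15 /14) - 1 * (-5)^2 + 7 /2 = -54597 /14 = -3899.79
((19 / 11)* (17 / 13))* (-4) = -1292 / 143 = -9.03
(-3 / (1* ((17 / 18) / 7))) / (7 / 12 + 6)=-3.38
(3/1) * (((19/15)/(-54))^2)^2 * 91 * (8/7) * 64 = 54213536/8968066875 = 0.01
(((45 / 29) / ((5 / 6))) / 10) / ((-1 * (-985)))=27 / 142825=0.00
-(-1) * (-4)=-4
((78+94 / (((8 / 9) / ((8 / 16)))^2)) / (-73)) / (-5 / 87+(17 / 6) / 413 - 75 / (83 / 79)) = 0.02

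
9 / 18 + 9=19 / 2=9.50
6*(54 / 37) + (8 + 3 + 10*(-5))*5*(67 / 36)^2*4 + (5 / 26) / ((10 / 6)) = -139887695 / 51948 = -2692.84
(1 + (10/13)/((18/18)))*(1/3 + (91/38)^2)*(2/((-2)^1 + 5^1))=604601/84474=7.16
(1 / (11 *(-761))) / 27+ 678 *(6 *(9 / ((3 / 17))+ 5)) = 51488480735 / 226017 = 227808.00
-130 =-130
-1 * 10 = -10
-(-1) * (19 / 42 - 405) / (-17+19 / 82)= 696631 / 28875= 24.13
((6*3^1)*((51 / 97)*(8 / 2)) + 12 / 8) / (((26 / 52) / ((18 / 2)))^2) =1236870 / 97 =12751.24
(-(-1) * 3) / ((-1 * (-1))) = 3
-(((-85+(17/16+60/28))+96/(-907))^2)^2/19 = -4791231559599676213091363281/2023274648471628611584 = -2368057.92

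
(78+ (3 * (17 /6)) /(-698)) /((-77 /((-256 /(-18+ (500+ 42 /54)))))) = 8958528 /16680455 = 0.54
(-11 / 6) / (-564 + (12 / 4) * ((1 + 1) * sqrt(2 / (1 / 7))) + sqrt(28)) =-11 / (-3384 + 12 * sqrt(7) + 36 * sqrt(14)) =0.00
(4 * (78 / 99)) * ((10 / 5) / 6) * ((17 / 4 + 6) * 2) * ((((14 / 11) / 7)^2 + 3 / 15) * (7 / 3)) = 701428 / 59895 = 11.71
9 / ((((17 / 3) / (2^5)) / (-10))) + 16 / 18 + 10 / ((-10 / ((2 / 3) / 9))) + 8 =-229234 / 459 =-499.42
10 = 10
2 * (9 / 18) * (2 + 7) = 9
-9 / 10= -0.90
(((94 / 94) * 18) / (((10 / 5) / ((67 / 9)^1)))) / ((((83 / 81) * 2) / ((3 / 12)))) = 5427 / 664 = 8.17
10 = 10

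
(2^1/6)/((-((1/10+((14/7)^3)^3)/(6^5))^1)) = -2880/569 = -5.06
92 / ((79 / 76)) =6992 / 79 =88.51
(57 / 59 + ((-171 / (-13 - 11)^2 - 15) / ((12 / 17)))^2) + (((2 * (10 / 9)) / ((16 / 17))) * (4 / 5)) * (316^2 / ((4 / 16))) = 8757185738417 / 11599872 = 754938.14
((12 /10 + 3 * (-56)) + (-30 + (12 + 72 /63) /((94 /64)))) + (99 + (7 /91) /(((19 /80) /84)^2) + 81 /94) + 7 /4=9536.26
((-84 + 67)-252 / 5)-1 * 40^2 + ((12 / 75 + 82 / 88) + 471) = -1314839 / 1100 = -1195.31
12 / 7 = 1.71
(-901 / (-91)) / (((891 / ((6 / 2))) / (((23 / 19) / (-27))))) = -20723 / 13864851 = -0.00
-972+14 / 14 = -971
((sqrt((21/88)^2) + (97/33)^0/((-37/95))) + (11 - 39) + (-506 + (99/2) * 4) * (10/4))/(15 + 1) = -2605871/52096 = -50.02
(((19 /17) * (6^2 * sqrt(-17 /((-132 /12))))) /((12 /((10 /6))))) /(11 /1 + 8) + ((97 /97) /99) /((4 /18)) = 1 /22 + 5 * sqrt(187) /187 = 0.41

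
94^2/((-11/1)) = -8836/11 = -803.27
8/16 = 1/2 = 0.50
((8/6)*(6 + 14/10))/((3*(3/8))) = 1184/135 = 8.77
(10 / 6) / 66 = 0.03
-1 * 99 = -99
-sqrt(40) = -2 * sqrt(10) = -6.32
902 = 902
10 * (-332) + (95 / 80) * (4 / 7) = -92941 / 28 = -3319.32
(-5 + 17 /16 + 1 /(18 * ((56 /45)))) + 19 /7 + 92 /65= 431 /1820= 0.24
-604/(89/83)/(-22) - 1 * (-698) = 708408/979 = 723.60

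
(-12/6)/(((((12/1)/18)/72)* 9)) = -24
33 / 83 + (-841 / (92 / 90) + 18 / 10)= -15663723 / 19090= -820.52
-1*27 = -27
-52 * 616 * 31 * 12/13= -916608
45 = 45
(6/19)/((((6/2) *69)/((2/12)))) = 1/3933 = 0.00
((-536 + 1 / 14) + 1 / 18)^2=1139737600 / 3969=287159.89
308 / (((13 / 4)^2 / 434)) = 2138752 / 169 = 12655.34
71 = 71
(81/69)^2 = 729/529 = 1.38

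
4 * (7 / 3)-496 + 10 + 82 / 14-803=-1273.81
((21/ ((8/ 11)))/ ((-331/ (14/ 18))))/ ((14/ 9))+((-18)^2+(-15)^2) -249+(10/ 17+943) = 1243.54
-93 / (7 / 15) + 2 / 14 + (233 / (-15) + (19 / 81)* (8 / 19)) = -608327 / 2835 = -214.58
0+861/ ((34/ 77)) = 66297/ 34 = 1949.91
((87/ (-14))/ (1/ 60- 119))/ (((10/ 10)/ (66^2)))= 93960/ 413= 227.51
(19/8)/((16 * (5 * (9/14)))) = 133/2880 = 0.05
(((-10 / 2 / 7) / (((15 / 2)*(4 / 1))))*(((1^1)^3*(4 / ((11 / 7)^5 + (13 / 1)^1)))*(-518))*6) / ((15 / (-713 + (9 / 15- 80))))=-9855221432 / 14232825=-692.43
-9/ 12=-3/ 4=-0.75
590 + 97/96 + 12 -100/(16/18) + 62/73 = 3443449/7008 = 491.36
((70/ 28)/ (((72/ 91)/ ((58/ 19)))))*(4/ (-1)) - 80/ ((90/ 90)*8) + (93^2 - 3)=2940317/ 342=8597.42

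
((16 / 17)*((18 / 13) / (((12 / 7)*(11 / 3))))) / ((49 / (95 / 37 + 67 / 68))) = 22986 / 1529099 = 0.02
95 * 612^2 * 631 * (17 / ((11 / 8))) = 3053477450880 / 11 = 277588859170.91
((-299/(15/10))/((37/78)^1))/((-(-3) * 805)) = -676/3885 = -0.17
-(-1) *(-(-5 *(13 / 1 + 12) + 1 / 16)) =1999 / 16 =124.94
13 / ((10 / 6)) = 39 / 5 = 7.80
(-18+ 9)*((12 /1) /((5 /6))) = -648 /5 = -129.60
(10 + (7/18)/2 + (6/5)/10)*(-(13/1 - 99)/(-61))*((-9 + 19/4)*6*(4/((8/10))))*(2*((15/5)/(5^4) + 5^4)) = 1325375999122/571875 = 2317597.38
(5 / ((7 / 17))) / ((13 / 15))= 1275 / 91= 14.01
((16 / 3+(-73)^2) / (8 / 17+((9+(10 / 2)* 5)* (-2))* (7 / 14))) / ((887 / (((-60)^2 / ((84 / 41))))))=-111540910 / 353913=-315.16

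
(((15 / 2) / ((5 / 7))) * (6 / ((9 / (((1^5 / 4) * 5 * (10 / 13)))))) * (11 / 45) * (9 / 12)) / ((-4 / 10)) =-1925 / 624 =-3.08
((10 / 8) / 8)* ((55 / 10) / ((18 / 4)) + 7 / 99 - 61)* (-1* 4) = 37.32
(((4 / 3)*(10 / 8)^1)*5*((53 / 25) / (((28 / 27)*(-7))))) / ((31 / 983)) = -77.17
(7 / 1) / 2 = 7 / 2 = 3.50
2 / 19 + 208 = 3954 / 19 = 208.11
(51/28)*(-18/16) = -459/224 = -2.05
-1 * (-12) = 12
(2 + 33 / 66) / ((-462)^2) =5 / 426888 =0.00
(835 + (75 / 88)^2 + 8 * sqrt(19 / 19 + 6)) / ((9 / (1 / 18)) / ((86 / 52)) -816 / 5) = -1391450975 / 108632832 -430 * sqrt(7) / 3507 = -13.13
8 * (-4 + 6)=16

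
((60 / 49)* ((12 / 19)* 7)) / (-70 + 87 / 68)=-48960 / 621509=-0.08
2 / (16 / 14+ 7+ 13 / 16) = 224 / 1003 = 0.22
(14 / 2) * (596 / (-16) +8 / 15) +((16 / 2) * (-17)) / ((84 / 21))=-17461 / 60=-291.02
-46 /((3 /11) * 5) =-506 /15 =-33.73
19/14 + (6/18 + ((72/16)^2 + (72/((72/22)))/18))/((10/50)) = 27817/252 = 110.38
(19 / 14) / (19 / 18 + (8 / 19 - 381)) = -3249 / 908579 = -0.00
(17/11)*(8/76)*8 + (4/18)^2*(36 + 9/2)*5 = 2362/209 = 11.30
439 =439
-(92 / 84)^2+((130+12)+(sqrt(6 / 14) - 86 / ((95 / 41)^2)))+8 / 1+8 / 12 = sqrt(21) / 7+531129269 / 3980025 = 134.10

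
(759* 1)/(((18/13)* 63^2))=3289/23814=0.14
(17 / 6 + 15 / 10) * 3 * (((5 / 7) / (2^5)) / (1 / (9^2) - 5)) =-5265 / 90496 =-0.06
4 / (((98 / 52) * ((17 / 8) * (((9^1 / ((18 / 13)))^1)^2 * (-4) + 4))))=-832 / 137445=-0.01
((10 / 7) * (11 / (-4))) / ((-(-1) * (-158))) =55 / 2212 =0.02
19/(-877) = -19/877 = -0.02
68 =68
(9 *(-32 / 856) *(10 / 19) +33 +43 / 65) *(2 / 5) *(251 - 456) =-362833928 / 132145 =-2745.73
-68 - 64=-132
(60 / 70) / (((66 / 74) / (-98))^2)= 3756536 / 363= 10348.58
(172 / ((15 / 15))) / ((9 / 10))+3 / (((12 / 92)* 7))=12247 / 63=194.40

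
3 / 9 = 1 / 3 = 0.33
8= 8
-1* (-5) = 5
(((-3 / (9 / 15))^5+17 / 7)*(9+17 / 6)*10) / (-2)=1293265 / 7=184752.14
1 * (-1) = -1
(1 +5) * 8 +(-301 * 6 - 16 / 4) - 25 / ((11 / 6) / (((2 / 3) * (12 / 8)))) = -19532 / 11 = -1775.64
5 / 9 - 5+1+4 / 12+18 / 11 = -146 / 99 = -1.47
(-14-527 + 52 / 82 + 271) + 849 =23765 / 41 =579.63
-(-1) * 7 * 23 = 161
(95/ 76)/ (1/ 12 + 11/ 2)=15/ 67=0.22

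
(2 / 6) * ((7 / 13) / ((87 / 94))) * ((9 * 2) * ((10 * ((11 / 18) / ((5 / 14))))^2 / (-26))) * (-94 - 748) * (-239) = -3140344748464 / 396981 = -7910566.87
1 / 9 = 0.11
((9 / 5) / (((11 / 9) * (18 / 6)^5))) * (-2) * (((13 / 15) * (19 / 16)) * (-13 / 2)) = 3211 / 39600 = 0.08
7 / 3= 2.33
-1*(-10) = 10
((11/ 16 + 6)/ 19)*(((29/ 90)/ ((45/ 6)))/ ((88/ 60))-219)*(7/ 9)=-162368969/ 2708640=-59.94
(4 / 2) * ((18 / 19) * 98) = 3528 / 19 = 185.68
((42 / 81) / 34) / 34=7 / 15606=0.00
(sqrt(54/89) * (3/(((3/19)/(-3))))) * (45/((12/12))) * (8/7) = -61560 * sqrt(534)/623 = -2283.40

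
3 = 3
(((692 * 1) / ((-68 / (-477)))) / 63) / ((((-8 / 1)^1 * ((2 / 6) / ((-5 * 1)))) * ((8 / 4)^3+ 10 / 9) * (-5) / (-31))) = 7674453 / 78064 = 98.31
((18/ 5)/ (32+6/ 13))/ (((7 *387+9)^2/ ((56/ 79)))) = 182/ 17103144105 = 0.00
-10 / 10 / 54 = -1 / 54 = -0.02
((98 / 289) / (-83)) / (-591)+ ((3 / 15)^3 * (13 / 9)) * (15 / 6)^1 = 61445407 / 2126447550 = 0.03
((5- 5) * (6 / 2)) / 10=0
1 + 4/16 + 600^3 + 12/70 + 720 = 30240100999/140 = 216000721.42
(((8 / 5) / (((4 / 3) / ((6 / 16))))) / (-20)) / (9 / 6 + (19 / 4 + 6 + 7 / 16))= -9 / 5075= -0.00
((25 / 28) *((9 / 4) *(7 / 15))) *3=45 / 16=2.81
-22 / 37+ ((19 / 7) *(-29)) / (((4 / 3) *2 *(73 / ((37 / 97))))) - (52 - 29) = -348438885 / 14671832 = -23.75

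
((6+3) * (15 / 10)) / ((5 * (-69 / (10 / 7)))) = -9 / 161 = -0.06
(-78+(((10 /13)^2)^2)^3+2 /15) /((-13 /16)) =435154614768924928 /4543126598883795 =95.78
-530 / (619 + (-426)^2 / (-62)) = 16430 / 71549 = 0.23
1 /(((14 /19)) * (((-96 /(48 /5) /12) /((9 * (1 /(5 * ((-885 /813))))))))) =139023 /51625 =2.69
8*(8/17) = 64/17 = 3.76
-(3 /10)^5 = -243 /100000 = -0.00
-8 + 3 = -5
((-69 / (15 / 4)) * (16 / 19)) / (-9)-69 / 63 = 3749 / 5985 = 0.63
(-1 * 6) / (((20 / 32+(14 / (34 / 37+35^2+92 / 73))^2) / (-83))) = 43770797987982864 / 54944669595373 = 796.63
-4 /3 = -1.33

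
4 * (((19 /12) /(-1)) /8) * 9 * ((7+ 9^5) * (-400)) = 168309600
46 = 46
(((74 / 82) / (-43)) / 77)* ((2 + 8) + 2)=-444 / 135751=-0.00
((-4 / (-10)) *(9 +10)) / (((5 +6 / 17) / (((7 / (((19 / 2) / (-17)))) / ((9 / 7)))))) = -8092 / 585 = -13.83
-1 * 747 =-747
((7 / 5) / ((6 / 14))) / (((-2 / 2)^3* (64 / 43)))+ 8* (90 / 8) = 87.81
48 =48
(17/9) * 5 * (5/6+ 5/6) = 425/27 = 15.74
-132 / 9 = -44 / 3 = -14.67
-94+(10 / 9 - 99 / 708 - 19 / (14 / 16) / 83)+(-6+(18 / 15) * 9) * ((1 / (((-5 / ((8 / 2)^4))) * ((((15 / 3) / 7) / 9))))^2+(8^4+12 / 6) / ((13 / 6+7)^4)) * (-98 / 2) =-5526761915899336673713 / 56461369387500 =-97885722.15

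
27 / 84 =9 / 28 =0.32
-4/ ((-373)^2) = -4/ 139129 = -0.00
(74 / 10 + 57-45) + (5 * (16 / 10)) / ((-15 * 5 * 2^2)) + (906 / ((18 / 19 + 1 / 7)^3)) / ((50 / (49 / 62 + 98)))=158861557921 / 113408850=1400.79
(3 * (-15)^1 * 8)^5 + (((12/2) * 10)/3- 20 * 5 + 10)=-6046617600070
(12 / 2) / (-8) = -3 / 4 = -0.75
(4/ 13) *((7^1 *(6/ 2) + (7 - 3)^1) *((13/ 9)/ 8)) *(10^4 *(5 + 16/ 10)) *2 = 550000/ 3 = 183333.33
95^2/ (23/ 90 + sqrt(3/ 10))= -18681750/ 1901 + 7310250 * sqrt(30)/ 1901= 11235.21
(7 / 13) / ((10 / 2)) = 7 / 65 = 0.11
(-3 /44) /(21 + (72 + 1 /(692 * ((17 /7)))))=-8823 /12034649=-0.00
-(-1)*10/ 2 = 5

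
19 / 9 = 2.11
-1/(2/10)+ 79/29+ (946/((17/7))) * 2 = 382954/493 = 776.78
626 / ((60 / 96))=5008 / 5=1001.60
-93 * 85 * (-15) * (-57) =-6758775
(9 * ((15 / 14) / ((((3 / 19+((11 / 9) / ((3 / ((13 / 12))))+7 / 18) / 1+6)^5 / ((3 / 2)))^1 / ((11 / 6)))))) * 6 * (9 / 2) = 44309136507043644339840 / 1031334613694846520437693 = 0.04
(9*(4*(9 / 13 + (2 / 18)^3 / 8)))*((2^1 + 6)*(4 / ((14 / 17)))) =7140136 / 7371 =968.68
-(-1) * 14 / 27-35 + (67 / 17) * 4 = -18.72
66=66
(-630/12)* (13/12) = -455/8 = -56.88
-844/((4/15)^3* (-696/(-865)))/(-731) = 205329375/2713472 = 75.67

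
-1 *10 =-10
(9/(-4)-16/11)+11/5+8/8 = -111/220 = -0.50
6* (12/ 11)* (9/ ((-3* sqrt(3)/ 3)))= -216* sqrt(3)/ 11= -34.01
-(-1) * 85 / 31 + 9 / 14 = 1469 / 434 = 3.38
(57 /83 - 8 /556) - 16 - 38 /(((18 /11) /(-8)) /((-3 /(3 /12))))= -77689961 /34611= -2244.66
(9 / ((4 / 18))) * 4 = 162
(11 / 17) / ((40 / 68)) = 11 / 10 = 1.10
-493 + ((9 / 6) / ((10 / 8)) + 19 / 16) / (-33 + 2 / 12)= -3885413 / 7880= -493.07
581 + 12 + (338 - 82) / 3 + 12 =2071 / 3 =690.33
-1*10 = -10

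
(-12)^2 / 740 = 36 / 185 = 0.19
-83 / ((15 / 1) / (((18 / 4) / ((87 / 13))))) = -3.72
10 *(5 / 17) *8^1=400 / 17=23.53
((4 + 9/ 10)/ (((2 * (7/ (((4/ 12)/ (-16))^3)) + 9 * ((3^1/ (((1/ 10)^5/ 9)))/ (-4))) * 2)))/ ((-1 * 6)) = 49/ 914794560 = 0.00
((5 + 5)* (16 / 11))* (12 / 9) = 640 / 33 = 19.39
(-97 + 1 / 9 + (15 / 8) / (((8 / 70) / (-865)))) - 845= -4358389 / 288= -15133.30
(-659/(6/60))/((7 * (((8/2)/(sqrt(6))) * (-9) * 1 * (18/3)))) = 3295 * sqrt(6)/756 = 10.68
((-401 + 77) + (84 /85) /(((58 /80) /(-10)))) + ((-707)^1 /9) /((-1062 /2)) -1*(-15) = -322.48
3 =3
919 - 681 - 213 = 25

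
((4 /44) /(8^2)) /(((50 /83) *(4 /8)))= 83 /17600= 0.00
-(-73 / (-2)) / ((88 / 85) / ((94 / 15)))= -220.94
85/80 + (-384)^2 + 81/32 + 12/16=4718731/32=147460.34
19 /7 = 2.71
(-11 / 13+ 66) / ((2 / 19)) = 16093 / 26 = 618.96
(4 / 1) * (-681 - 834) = -6060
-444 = -444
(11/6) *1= 1.83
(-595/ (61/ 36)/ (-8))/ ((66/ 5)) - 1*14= -28651/ 2684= -10.67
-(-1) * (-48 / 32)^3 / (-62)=0.05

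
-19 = -19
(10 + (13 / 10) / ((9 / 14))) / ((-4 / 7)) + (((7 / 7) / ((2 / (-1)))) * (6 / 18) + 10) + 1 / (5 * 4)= -502 / 45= -11.16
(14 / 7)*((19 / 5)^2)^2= 260642 / 625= 417.03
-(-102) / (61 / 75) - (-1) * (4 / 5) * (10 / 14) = 53794 / 427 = 125.98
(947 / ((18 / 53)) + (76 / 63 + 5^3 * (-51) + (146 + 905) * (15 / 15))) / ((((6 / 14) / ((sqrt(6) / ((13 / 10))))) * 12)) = -532225 * sqrt(6) / 1404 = -928.55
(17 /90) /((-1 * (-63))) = 17 /5670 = 0.00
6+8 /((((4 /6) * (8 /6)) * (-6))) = 9 /2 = 4.50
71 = 71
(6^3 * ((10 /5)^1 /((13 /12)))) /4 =1296 /13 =99.69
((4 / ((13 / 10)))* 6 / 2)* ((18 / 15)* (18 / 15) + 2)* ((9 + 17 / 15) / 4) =26144 / 325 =80.44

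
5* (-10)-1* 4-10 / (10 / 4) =-58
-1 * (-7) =7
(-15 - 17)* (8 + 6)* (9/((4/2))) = -2016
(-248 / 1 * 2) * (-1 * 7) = 3472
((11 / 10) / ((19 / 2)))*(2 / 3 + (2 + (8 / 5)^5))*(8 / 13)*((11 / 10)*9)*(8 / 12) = 119358272 / 19296875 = 6.19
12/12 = 1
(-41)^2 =1681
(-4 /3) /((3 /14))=-56 /9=-6.22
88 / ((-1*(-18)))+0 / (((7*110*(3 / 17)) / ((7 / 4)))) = 44 / 9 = 4.89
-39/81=-13/27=-0.48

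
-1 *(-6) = 6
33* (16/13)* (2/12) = 88/13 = 6.77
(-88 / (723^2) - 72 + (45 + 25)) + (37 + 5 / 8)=148977061 / 4181832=35.62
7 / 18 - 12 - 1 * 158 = -3053 / 18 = -169.61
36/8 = 9/2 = 4.50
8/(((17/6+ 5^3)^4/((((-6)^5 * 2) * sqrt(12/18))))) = -53747712 * sqrt(6)/346083947521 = -0.00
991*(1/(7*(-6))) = -991/42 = -23.60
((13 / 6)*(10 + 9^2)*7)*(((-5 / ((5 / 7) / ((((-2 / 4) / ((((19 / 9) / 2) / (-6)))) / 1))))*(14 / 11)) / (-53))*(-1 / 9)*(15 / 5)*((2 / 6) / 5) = -811538 / 55385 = -14.65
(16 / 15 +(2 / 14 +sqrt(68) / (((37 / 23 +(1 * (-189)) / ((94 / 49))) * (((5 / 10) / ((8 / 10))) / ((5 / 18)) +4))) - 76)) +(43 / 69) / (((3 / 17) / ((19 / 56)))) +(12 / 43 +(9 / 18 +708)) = 1583063227 / 2492280 - 17296 * sqrt(17) / 5238125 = 635.17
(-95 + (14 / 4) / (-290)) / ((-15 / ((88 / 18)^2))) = 987844 / 6525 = 151.39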